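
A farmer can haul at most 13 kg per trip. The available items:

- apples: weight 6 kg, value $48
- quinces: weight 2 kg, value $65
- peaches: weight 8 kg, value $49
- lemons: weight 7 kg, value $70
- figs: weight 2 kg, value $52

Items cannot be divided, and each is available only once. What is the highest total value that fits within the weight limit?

$187

Check high-value combinations within 13 kg:
- quinces+lemons+figs: weight 2+7+2=11, value 65+70+52=187
- quinces+peaches+figs: weight 2+8+2=12, value 65+49+52=166
- apples+quinces+figs: weight 6+2+2=10, value 48+65+52=165
- quinces+lemons: weight 2+7=9, value 65+70=135
Best: $187.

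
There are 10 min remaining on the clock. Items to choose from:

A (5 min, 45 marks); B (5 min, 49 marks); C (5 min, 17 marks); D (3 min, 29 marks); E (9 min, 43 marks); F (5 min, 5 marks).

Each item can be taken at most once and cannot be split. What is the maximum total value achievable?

Check high-value combinations within 10 min:
- A+B: time 5+5=10, value 45+49=94
- B+D: time 5+3=8, value 49+29=78
- A+D: time 5+3=8, value 45+29=74
- B+C: time 5+5=10, value 49+17=66
Best: 94 marks.

94 marks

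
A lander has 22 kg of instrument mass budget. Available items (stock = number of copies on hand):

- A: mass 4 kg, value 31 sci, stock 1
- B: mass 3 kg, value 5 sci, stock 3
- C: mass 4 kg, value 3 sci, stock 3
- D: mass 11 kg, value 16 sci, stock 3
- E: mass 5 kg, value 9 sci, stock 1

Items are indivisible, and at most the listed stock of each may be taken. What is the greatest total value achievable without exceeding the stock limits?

58 sci

Top feasible selections:
- 1×A + 3×B + 1×C + 1×E: mass 22, value 58
- 1×A + 2×B + 1×D: mass 21, value 57
- 1×A + 1×D + 1×E: mass 20, value 56
Best: 58 sci.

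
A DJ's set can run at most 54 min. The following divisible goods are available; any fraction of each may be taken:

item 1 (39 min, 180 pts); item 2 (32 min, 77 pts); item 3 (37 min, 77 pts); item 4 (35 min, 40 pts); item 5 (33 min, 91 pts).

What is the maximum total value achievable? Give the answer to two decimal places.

221.36

Take in order of value per unit:
- item 1 (180/39 per unit): all 39 → value 180, running total 180.00
- item 5 (91/33 per unit): 15 of 33 → value 15×91/33 = 41.3636, running total 221.36
Total 221.36.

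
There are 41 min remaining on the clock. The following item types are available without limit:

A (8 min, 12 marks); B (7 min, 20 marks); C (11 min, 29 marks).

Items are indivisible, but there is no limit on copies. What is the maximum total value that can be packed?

109 marks

Best value-per-unit is B at 20/7; filling with it alone gives 5×20 = 100.
Optimal mix: 4×B + 1×C → time 39, value 109.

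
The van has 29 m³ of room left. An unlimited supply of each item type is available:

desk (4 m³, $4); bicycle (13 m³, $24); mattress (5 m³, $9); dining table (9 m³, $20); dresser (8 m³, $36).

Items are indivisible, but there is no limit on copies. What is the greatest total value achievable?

$117

Best value-per-unit is dresser at 36/8; filling with it alone gives 3×36 = 108.
Optimal mix: 1×mattress + 3×dresser → volume 29, value 117.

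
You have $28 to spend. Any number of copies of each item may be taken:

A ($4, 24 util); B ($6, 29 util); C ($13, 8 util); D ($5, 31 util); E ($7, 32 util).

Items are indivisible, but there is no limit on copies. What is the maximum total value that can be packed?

172 util

Best value-per-unit is D at 31/5; filling with it alone gives 5×31 = 155.
Optimal mix: 2×A + 4×D → cost 28, value 172.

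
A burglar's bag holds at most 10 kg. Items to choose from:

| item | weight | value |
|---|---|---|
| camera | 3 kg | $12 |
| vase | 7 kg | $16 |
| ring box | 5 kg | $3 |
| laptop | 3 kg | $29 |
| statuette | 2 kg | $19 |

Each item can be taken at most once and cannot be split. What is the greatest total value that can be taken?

This is a 0/1 knapsack; check combinations near the capacity.
- camera+laptop+statuette: weight 3+3+2=8, value 12+29+19=60
- ring box+laptop+statuette: weight 5+3+2=10, value 3+29+19=51
- laptop+statuette: weight 3+2=5, value 29+19=48
- vase+laptop: weight 7+3=10, value 16+29=45
Best: $60.

$60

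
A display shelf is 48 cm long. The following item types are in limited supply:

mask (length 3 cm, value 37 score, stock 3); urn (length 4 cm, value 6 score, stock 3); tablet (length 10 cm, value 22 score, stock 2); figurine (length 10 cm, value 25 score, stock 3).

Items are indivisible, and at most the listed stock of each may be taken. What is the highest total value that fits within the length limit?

198 score

Top feasible selections:
- 3×mask + 2×urn + 3×figurine: length 47, value 198
- 3×mask + 2×urn + 1×tablet + 2×figurine: length 47, value 195
- 3×mask + 1×urn + 3×figurine: length 43, value 192
- 3×mask + 2×urn + 2×tablet + 1×figurine: length 47, value 192
Best: 198 score.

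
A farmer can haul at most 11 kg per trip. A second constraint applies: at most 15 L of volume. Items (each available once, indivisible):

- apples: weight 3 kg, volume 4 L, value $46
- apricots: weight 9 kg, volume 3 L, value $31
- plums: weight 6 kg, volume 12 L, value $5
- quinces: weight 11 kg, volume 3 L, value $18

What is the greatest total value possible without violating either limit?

$46

Feasible sets respecting both limits:
- apples: weight 3, volume 4, value 46
- apricots: weight 9, volume 3, value 31
- quinces: weight 11, volume 3, value 18
- plums: weight 6, volume 12, value 5
Best: $46.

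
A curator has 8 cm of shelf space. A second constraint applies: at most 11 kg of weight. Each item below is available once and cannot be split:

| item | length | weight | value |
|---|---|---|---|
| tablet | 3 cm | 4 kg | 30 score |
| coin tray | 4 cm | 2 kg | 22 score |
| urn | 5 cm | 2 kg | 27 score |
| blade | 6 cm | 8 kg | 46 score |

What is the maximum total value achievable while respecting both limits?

Feasible sets respecting both limits:
- tablet+urn: length 8, weight 6, value 57
- tablet+coin tray: length 7, weight 6, value 52
- blade: length 6, weight 8, value 46
Best: 57 score.

57 score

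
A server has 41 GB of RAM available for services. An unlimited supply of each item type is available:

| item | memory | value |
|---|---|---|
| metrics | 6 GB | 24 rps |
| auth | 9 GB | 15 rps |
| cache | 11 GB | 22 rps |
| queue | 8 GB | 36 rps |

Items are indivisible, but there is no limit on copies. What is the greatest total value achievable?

180 rps

Best value-per-unit is queue at 36/8, and filling with it alone uses memory 5×8=40. No mix of the others beats 5×36 = 180.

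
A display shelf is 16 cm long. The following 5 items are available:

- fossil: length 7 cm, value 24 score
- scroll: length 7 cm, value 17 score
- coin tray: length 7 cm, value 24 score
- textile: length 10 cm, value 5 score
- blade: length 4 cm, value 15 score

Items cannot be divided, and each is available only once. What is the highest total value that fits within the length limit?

Check high-value combinations within 16 cm:
- fossil+coin tray: length 7+7=14, value 24+24=48
- fossil+scroll: length 7+7=14, value 24+17=41
- scroll+coin tray: length 7+7=14, value 17+24=41
- fossil+blade: length 7+4=11, value 24+15=39
Best: 48 score.

48 score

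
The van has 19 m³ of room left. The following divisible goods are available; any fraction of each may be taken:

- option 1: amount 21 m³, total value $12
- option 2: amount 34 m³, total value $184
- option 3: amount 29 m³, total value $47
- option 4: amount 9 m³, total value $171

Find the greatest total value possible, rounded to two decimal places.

Take in order of value per unit:
- option 4 (171/9 per unit): all 9 → value 171, running total 171.00
- option 2 (184/34 per unit): 10 of 34 → value 10×184/34 = 54.1176, running total 225.12
Total 225.12.

225.12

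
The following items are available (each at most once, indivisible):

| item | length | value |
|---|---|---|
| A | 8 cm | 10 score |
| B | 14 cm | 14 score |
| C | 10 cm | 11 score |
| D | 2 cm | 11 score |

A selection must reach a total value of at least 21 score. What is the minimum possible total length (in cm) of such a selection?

Subsets with value ≥ 21, sorted by total length:
- A+D: length 10, value 21
- C+D: length 12, value 22
Minimum length: 10 cm.

10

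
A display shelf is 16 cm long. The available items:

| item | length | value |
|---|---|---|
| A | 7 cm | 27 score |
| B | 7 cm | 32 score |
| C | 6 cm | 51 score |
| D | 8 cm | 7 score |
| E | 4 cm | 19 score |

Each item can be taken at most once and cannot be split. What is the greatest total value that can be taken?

83 score

This is a 0/1 knapsack; check combinations near the capacity.
- B+C: length 7+6=13, value 32+51=83
- A+C: length 7+6=13, value 27+51=78
- C+E: length 6+4=10, value 51+19=70
- A+B: length 7+7=14, value 27+32=59
- C+D: length 6+8=14, value 51+7=58
Best: 83 score.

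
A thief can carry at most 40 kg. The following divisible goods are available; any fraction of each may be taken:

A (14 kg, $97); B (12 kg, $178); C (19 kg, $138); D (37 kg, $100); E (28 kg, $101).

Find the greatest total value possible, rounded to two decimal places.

378.36

Take in order of value per unit:
- B (178/12 per unit): all 12 → value 178, running total 178.00
- C (138/19 per unit): all 19 → value 138, running total 316.00
- A (97/14 per unit): 9 of 14 → value 9×97/14 = 62.3571, running total 378.36
Total 378.36.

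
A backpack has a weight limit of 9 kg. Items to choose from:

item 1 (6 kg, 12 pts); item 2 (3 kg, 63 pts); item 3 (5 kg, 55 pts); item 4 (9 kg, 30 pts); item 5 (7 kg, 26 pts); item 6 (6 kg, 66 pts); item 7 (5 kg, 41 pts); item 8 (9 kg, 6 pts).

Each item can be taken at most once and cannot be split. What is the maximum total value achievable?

129 pts

Check high-value combinations within 9 kg:
- item 2+item 6: weight 3+6=9, value 63+66=129
- item 2+item 3: weight 3+5=8, value 63+55=118
- item 2+item 7: weight 3+5=8, value 63+41=104
- item 1+item 2: weight 6+3=9, value 12+63=75
- item 6: weight 6, value 66
Best: 129 pts.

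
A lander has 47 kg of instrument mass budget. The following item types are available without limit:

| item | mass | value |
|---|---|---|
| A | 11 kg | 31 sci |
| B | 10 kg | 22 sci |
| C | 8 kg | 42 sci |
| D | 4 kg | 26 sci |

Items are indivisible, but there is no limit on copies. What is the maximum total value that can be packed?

Best value-per-unit is D at 26/4, and filling with it alone uses mass 11×4=44. No mix of the others beats 11×26 = 286.

286 sci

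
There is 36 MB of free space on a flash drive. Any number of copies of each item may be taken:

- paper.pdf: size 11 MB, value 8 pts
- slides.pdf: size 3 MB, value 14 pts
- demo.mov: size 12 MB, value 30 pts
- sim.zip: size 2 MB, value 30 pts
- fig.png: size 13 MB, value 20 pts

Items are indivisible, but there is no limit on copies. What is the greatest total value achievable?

Best value-per-unit is sim.zip at 30/2, and filling with it alone uses size 18×2=36. No mix of the others beats 18×30 = 540.

540 pts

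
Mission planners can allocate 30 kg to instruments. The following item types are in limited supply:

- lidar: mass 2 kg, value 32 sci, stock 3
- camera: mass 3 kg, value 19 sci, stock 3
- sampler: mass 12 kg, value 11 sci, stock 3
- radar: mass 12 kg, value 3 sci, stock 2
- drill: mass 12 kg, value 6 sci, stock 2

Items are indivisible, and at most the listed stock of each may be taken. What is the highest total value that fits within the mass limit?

164 sci

Top feasible selections:
- 3×lidar + 3×camera + 1×sampler: mass 27, value 164
- 3×lidar + 3×camera + 1×drill: mass 27, value 159
Best: 164 sci.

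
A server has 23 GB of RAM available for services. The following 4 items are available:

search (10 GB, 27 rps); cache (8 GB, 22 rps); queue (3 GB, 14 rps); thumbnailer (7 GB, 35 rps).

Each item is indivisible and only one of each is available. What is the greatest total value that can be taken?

Check high-value combinations within 23 GB:
- search+queue+thumbnailer: memory 10+3+7=20, value 27+14+35=76
- cache+queue+thumbnailer: memory 8+3+7=18, value 22+14+35=71
- search+cache+queue: memory 10+8+3=21, value 27+22+14=63
- search+thumbnailer: memory 10+7=17, value 27+35=62
Best: 76 rps.

76 rps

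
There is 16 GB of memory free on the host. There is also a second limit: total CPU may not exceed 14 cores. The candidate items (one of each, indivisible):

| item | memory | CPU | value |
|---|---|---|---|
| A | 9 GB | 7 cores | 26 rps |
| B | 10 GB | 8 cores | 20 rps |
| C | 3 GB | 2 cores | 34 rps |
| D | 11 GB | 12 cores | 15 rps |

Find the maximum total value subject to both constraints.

Feasible sets respecting both limits:
- A+C: memory 12, CPU 9, value 60
- B+C: memory 13, CPU 10, value 54
- C+D: memory 14, CPU 14, value 49
Best: 60 rps.

60 rps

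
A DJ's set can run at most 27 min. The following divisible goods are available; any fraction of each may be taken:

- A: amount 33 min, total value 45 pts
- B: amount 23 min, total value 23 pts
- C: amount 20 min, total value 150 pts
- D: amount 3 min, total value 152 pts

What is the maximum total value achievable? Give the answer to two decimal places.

Take in order of value per unit:
- D (152/3 per unit): all 3 → value 152, running total 152.00
- C (150/20 per unit): all 20 → value 150, running total 302.00
- A (45/33 per unit): 4 of 33 → value 4×45/33 = 5.4545, running total 307.45
Total 307.45.

307.45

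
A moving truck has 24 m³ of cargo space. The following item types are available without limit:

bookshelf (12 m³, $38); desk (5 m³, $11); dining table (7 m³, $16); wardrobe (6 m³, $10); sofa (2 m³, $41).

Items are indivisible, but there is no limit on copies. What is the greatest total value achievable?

Best value-per-unit is sofa at 41/2, and filling with it alone uses volume 12×2=24. No mix of the others beats 12×41 = 492.

$492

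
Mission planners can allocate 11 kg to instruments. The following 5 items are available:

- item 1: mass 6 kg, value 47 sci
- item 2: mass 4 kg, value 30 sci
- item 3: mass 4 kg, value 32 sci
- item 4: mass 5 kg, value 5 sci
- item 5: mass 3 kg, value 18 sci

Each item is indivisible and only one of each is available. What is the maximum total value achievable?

80 sci

Check high-value combinations within 11 kg:
- item 2+item 3+item 5: mass 4+4+3=11, value 30+32+18=80
- item 1+item 3: mass 6+4=10, value 47+32=79
- item 1+item 2: mass 6+4=10, value 47+30=77
- item 1+item 5: mass 6+3=9, value 47+18=65
- item 2+item 3: mass 4+4=8, value 30+32=62
Best: 80 sci.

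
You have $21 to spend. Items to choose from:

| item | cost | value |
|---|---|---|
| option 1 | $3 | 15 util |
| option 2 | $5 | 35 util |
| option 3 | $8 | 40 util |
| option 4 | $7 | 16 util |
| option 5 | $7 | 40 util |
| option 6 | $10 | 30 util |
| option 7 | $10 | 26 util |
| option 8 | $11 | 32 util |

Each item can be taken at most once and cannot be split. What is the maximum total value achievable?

Check high-value combinations within $21:
- option 2+option 3+option 5: cost 5+8+7=20, value 35+40+40=115
- option 1+option 3+option 5: cost 3+8+7=18, value 15+40+40=95
- option 2+option 4+option 5: cost 5+7+7=19, value 35+16+40=91
Best: 115 util.

115 util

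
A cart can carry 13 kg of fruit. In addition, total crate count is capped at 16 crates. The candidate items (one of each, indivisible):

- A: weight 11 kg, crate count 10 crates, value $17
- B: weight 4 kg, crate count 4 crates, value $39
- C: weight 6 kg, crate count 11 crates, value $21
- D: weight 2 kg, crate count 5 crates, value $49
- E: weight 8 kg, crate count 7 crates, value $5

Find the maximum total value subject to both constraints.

Feasible sets respecting both limits:
- B+D: weight 6, crate count 9, value 88
- C+D: weight 8, crate count 16, value 70
- A+D: weight 13, crate count 15, value 66
- B+C: weight 10, crate count 15, value 60
Best: $88.

$88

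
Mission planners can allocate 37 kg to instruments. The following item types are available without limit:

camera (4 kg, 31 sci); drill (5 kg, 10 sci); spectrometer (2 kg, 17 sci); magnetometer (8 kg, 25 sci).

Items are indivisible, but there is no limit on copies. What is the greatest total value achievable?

306 sci

Best value-per-unit is spectrometer at 17/2, and filling with it alone uses mass 18×2=36. No mix of the others beats 18×17 = 306.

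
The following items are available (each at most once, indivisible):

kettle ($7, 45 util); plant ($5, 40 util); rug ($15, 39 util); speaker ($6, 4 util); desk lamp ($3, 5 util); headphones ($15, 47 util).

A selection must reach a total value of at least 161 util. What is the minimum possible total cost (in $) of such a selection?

42

Subsets with value ≥ 161, sorted by total cost:
- kettle+plant+rug+headphones: cost 42, value 171
- kettle+plant+rug+desk lamp+headphones: cost 45, value 176
Minimum cost: 42 $.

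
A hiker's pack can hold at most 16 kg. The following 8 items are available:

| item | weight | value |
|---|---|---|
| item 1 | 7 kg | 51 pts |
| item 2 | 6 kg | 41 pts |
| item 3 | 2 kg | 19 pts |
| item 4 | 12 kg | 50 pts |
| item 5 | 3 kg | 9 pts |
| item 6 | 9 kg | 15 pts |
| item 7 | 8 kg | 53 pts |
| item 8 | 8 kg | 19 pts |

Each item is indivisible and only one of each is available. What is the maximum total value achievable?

113 pts

Check high-value combinations within 16 kg:
- item 2+item 3+item 7: weight 6+2+8=16, value 41+19+53=113
- item 1+item 2+item 3: weight 7+6+2=15, value 51+41+19=111
- item 1+item 7: weight 7+8=15, value 51+53=104
- item 1+item 2+item 5: weight 7+6+3=16, value 51+41+9=101
- item 2+item 7: weight 6+8=14, value 41+53=94
Best: 113 pts.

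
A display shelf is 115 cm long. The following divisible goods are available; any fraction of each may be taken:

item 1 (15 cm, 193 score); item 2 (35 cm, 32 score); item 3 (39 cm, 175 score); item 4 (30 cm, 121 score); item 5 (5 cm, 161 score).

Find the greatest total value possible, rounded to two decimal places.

673.77

Take in order of value per unit:
- item 5 (161/5 per unit): all 5 → value 161, running total 161.00
- item 1 (193/15 per unit): all 15 → value 193, running total 354.00
- item 3 (175/39 per unit): all 39 → value 175, running total 529.00
- item 4 (121/30 per unit): all 30 → value 121, running total 650.00
- item 2 (32/35 per unit): 26 of 35 → value 26×32/35 = 23.7714, running total 673.77
Total 673.77.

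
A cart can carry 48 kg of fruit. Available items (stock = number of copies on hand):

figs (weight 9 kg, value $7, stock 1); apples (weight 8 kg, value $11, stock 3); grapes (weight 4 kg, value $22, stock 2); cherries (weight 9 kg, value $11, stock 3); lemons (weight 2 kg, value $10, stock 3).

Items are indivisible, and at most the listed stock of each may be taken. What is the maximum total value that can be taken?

Top feasible selections:
- 3×apples + 2×grapes + 1×cherries + 3×lemons: weight 47, value 118
- 2×apples + 2×grapes + 2×cherries + 3×lemons: weight 48, value 118
- 1×figs + 3×apples + 2×grapes + 3×lemons: weight 47, value 114
Best: $118.

$118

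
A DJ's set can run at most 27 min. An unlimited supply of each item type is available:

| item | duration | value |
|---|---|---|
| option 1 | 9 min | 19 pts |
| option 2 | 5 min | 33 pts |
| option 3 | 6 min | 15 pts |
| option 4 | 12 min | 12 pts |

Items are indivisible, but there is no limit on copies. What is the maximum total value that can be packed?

Best value-per-unit is option 2 at 33/5, and filling with it alone uses duration 5×5=25. No mix of the others beats 5×33 = 165.

165 pts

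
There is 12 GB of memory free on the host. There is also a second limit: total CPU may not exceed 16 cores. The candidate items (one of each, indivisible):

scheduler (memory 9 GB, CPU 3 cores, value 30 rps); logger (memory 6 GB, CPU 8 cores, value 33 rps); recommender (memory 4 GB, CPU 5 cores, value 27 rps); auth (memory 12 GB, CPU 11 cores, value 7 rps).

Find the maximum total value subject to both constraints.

Feasible sets respecting both limits:
- logger+recommender: memory 10, CPU 13, value 60
- logger: memory 6, CPU 8, value 33
- scheduler: memory 9, CPU 3, value 30
Best: 60 rps.

60 rps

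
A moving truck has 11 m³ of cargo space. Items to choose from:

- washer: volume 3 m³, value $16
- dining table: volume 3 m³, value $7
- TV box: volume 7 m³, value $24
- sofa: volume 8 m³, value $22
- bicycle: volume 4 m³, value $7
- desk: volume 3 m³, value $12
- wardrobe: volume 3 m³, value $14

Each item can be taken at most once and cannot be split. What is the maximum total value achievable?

Check high-value combinations within 11 m³:
- washer+desk+wardrobe: volume 3+3+3=9, value 16+12+14=42
- washer+TV box: volume 3+7=10, value 16+24=40
- TV box+wardrobe: volume 7+3=10, value 24+14=38
Best: $42.

$42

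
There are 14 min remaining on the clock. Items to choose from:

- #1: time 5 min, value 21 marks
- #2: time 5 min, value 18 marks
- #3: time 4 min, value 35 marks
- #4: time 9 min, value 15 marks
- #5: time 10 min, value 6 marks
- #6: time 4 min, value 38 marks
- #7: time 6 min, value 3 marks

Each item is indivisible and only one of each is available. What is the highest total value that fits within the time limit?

94 marks

Check high-value combinations within 14 min:
- #1+#3+#6: time 5+4+4=13, value 21+35+38=94
- #2+#3+#6: time 5+4+4=13, value 18+35+38=91
- #1+#2+#6: time 5+5+4=14, value 21+18+38=77
- #3+#6+#7: time 4+4+6=14, value 35+38+3=76
Best: 94 marks.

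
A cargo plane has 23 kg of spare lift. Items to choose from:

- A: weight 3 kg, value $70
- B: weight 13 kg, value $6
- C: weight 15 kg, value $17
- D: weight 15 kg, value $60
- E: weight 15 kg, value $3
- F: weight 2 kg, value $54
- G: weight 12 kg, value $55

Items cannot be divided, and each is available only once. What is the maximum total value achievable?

Check high-value combinations within 23 kg:
- A+D+F: weight 3+15+2=20, value 70+60+54=184
- A+F+G: weight 3+2+12=17, value 70+54+55=179
- A+C+F: weight 3+15+2=20, value 70+17+54=141
Best: $184.

$184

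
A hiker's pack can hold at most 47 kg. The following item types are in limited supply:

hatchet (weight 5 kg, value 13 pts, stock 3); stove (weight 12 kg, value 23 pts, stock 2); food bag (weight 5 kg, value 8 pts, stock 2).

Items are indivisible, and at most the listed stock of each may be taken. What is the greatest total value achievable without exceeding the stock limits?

93 pts

Top feasible selections:
- 3×hatchet + 2×stove + 1×food bag: weight 44, value 93
- 2×hatchet + 2×stove + 2×food bag: weight 44, value 88
Best: 93 pts.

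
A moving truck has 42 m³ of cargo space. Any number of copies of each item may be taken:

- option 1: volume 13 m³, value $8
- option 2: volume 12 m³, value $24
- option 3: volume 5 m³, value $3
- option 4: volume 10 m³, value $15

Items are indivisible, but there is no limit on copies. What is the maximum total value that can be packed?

$75

Best value-per-unit is option 2 at 24/12; filling with it alone gives 3×24 = 72.
Optimal mix: 3×option 2 + 1×option 3 → volume 41, value 75.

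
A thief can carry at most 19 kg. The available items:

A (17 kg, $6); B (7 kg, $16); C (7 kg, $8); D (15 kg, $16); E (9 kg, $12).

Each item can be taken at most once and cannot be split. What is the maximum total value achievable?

$28

Check high-value combinations within 19 kg:
- B+E: weight 7+9=16, value 16+12=28
- B+C: weight 7+7=14, value 16+8=24
- C+E: weight 7+9=16, value 8+12=20
- B: weight 7, value 16
- D: weight 15, value 16
Best: $28.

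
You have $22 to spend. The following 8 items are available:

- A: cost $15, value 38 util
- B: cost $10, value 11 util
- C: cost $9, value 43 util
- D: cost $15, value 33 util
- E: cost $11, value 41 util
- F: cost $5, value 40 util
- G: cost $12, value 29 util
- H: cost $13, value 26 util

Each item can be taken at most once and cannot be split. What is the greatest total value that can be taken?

84 util

Check high-value combinations within $22:
- C+E: cost 9+11=20, value 43+41=84
- C+F: cost 9+5=14, value 43+40=83
- E+F: cost 11+5=16, value 41+40=81
Best: 84 util.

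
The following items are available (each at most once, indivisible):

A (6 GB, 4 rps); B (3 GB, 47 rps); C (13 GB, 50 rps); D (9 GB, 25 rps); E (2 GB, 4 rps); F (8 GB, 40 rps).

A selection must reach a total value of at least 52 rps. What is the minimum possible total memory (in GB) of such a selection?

11

Subsets with value ≥ 52, sorted by total memory:
- B+F: memory 11, value 87
- A+B+E: memory 11, value 55
Minimum memory: 11 GB.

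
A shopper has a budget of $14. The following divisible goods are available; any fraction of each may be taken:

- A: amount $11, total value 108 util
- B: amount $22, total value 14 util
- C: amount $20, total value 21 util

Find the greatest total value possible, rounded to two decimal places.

Take in order of value per unit:
- A (108/11 per unit): all 11 → value 108, running total 108.00
- C (21/20 per unit): 3 of 20 → value 3×21/20 = 3.1500, running total 111.15
Total 111.15.

111.15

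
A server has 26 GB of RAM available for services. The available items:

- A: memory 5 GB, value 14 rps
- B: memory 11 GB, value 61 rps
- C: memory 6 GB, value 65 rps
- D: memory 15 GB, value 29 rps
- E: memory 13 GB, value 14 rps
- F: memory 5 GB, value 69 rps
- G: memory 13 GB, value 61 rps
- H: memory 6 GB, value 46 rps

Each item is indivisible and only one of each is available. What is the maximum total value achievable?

This is a 0/1 knapsack; check combinations near the capacity.
- B+C+F: memory 11+6+5=22, value 61+65+69=195
- C+F+G: memory 6+5+13=24, value 65+69+61=195
- A+C+F+H: memory 5+6+5+6=22, value 14+65+69+46=194
- C+F+H: memory 6+5+6=17, value 65+69+46=180
- B+F+H: memory 11+5+6=22, value 61+69+46=176
Best: 195 rps.

195 rps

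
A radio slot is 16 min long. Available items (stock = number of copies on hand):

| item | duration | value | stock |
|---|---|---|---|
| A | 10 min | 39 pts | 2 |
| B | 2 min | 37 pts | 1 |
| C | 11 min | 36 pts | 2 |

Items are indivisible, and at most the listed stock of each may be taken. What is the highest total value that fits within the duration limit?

76 pts

Best selections within duration 16 and stock limits:
- 1×A + 1×B: duration 12, value 76
- 1×B + 1×C: duration 13, value 73
Best: 76 pts.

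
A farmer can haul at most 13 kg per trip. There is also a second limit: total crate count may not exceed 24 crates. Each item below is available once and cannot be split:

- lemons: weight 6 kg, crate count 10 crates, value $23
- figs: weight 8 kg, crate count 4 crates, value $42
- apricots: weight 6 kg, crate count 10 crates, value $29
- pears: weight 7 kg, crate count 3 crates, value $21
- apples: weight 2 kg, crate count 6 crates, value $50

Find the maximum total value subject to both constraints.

Feasible sets respecting both limits:
- figs+apples: weight 10, crate count 10, value 92
- apricots+apples: weight 8, crate count 16, value 79
- lemons+apples: weight 8, crate count 16, value 73
- pears+apples: weight 9, crate count 9, value 71
Best: $92.

$92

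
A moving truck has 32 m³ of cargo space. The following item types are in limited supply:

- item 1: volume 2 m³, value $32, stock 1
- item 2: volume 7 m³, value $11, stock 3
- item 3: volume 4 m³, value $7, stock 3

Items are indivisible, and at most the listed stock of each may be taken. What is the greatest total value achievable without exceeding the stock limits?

Best selections within volume 32 and stock limits:
- 1×item 1 + 3×item 2 + 2×item 3: volume 31, value 79
- 1×item 1 + 2×item 2 + 3×item 3: volume 28, value 75
- 1×item 1 + 3×item 2 + 1×item 3: volume 27, value 72
Best: $79.

$79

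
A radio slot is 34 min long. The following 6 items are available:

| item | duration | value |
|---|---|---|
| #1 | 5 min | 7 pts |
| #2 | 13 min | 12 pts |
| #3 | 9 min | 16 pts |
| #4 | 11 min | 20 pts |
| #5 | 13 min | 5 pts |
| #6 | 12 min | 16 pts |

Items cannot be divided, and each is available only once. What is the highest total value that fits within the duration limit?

This is a 0/1 knapsack; check combinations near the capacity.
- #3+#4+#6: duration 9+11+12=32, value 16+20+16=52
- #2+#3+#4: duration 13+9+11=33, value 12+16+20=48
- #2+#3+#6: duration 13+9+12=34, value 12+16+16=44
- #1+#3+#4: duration 5+9+11=25, value 7+16+20=43
- #1+#4+#6: duration 5+11+12=28, value 7+20+16=43
Best: 52 pts.

52 pts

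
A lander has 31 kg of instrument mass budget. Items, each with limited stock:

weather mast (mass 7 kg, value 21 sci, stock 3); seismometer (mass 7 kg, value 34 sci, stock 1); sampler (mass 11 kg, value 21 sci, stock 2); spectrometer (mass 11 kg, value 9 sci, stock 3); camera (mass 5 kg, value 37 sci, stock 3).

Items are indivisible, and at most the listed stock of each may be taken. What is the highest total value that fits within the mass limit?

166 sci

Top feasible selections:
- 1×weather mast + 1×seismometer + 3×camera: mass 29, value 166
- 2×weather mast + 3×camera: mass 29, value 153
- 2×weather mast + 1×seismometer + 2×camera: mass 31, value 150
Best: 166 sci.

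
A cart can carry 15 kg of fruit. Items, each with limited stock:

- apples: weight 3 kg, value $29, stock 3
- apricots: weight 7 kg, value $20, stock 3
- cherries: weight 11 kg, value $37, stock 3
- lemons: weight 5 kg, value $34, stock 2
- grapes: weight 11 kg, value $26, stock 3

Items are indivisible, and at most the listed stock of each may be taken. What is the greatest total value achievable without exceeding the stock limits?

Top feasible selections:
- 3×apples + 1×lemons: weight 14, value 121
- 1×apples + 2×lemons: weight 13, value 97
Best: $121.

$121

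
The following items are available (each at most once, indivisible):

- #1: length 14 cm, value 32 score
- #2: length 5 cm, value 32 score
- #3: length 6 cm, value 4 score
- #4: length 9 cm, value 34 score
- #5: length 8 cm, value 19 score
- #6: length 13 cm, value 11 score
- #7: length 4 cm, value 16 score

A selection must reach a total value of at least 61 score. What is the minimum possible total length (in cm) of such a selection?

14

Subsets with value ≥ 61, sorted by total length:
- #2+#4: length 14, value 66
- #2+#5+#7: length 17, value 67
Minimum length: 14 cm.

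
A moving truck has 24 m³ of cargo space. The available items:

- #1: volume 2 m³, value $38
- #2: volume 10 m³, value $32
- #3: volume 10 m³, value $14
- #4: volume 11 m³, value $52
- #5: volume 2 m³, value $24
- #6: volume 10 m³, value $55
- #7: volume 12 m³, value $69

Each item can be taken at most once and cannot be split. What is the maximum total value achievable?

This is a 0/1 knapsack; check combinations near the capacity.
- #1+#6+#7: volume 2+10+12=24, value 38+55+69=162
- #1+#2+#5+#6: volume 2+10+2+10=24, value 38+32+24+55=149
- #5+#6+#7: volume 2+10+12=24, value 24+55+69=148
- #1+#4+#6: volume 2+11+10=23, value 38+52+55=145
Best: $162.

$162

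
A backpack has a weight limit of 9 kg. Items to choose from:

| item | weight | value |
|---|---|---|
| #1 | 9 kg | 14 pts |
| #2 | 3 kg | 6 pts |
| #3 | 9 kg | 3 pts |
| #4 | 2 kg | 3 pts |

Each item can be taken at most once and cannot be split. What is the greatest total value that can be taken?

14 pts

This is a 0/1 knapsack; check combinations near the capacity.
- #1: weight 9, value 14
- #2+#4: weight 3+2=5, value 6+3=9
- #2: weight 3, value 6
- #4: weight 2, value 3
- #3: weight 9, value 3
Best: 14 pts.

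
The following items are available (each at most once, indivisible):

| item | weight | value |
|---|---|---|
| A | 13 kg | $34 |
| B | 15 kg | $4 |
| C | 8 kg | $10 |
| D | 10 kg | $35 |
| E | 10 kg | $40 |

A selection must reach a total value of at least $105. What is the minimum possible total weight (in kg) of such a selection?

33

Subsets with value ≥ 105, sorted by total weight:
- A+D+E: weight 33, value 109
- A+C+D+E: weight 41, value 119
- A+B+D+E: weight 48, value 113
Minimum weight: 33 kg.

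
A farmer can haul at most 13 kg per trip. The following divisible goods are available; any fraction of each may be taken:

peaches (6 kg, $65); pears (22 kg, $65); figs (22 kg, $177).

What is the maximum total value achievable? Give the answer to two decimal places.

121.32

Take in order of value per unit:
- peaches (65/6 per unit): all 6 → value 65, running total 65.00
- figs (177/22 per unit): 7 of 22 → value 7×177/22 = 56.3182, running total 121.32
Total 121.32.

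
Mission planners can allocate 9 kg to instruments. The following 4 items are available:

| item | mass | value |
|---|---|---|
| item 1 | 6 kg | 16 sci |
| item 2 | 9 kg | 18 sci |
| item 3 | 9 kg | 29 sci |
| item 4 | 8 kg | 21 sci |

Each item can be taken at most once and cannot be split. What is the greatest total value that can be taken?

29 sci

This is a 0/1 knapsack; check combinations near the capacity.
- item 3: mass 9, value 29
- item 4: mass 8, value 21
- item 2: mass 9, value 18
- item 1: mass 6, value 16
Best: 29 sci.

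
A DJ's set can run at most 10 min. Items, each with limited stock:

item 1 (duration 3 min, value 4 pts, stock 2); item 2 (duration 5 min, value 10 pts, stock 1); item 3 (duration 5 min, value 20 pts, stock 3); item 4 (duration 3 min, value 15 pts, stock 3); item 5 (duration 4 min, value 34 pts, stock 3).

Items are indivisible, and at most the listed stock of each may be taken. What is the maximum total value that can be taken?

68 pts

Best selections within duration 10 and stock limits:
- 2×item 5: duration 8, value 68
- 2×item 4 + 1×item 5: duration 10, value 64
- 1×item 3 + 1×item 5: duration 9, value 54
- 1×item 1 + 1×item 4 + 1×item 5: duration 10, value 53
Best: 68 pts.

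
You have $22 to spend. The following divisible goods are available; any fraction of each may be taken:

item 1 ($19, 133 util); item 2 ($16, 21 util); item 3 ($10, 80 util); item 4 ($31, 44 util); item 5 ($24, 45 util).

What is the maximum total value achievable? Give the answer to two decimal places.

164.00

Take in order of value per unit:
- item 3 (80/10 per unit): all 10 → value 80, running total 80.00
- item 1 (133/19 per unit): 12 of 19 → value 12×133/19 = 84.0000, running total 164.00
Total 164.00.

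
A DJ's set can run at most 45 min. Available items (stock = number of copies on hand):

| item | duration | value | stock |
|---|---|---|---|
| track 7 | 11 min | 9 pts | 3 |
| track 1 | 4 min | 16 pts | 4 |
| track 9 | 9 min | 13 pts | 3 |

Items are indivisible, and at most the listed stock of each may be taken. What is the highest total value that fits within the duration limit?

103 pts

Top feasible selections:
- 4×track 1 + 3×track 9: duration 43, value 103
- 1×track 7 + 4×track 1 + 2×track 9: duration 45, value 99
- 4×track 1 + 2×track 9: duration 34, value 90
- 3×track 1 + 3×track 9: duration 39, value 87
Best: 103 pts.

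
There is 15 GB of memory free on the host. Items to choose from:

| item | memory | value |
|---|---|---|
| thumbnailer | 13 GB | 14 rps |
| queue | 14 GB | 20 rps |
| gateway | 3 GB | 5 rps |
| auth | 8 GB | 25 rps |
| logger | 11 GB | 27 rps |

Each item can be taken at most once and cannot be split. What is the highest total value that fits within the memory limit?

32 rps

Check high-value combinations within 15 GB:
- gateway+logger: memory 3+11=14, value 5+27=32
- gateway+auth: memory 3+8=11, value 5+25=30
- logger: memory 11, value 27
Best: 32 rps.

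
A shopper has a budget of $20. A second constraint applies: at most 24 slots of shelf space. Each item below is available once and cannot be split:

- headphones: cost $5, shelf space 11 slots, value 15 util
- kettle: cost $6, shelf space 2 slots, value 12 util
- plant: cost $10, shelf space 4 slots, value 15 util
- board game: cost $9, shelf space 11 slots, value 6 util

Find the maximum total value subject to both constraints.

33 util

Feasible sets respecting both limits:
- headphones+kettle+board game: cost 20, shelf space 24, value 33
- headphones+plant: cost 15, shelf space 15, value 30
- headphones+kettle: cost 11, shelf space 13, value 27
- kettle+plant: cost 16, shelf space 6, value 27
Best: 33 util.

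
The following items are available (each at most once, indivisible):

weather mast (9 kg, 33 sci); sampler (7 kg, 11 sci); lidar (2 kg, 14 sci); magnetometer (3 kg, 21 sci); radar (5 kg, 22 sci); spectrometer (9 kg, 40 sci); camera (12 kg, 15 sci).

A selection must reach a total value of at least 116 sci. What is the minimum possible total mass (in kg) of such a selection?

26

Subsets with value ≥ 116, sorted by total mass:
- weather mast+magnetometer+radar+spectrometer: mass 26, value 116
- weather mast+lidar+magnetometer+radar+spectrometer: mass 28, value 130
- weather mast+sampler+lidar+magnetometer+spectrometer: mass 30, value 119
- weather mast+sampler+lidar+radar+spectrometer: mass 32, value 120
Minimum mass: 26 kg.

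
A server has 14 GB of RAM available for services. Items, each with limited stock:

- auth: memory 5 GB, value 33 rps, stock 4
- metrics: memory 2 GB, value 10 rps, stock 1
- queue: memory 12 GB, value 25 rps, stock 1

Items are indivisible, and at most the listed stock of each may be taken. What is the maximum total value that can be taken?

76 rps

Top feasible selections:
- 2×auth + 1×metrics: memory 12, value 76
- 2×auth: memory 10, value 66
- 1×auth + 1×metrics: memory 7, value 43
Best: 76 rps.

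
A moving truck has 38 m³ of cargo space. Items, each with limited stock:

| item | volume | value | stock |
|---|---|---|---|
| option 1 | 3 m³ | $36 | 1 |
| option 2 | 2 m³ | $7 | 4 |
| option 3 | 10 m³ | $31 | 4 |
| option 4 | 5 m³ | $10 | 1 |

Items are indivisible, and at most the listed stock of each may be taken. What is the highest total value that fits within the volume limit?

Top feasible selections:
- 1×option 1 + 2×option 2 + 3×option 3: volume 37, value 143
- 1×option 1 + 3×option 3 + 1×option 4: volume 38, value 139
Best: $143.

$143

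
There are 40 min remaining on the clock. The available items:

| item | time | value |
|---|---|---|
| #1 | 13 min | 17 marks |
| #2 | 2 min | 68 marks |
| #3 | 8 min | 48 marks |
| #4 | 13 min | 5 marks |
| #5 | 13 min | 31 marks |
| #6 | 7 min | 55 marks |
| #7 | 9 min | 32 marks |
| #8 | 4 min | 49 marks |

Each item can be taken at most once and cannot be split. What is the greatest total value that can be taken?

252 marks

Check high-value combinations within 40 min:
- #2+#3+#6+#7+#8: time 2+8+7+9+4=30, value 68+48+55+32+49=252
- #2+#3+#5+#6+#8: time 2+8+13+7+4=34, value 68+48+31+55+49=251
- #1+#2+#3+#6+#8: time 13+2+8+7+4=34, value 17+68+48+55+49=237
Best: 252 marks.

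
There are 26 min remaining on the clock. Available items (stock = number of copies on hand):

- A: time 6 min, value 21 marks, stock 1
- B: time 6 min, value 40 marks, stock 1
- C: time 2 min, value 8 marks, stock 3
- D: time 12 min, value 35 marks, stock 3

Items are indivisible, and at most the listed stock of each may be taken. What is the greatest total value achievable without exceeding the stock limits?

104 marks

Top feasible selections:
- 1×A + 1×B + 1×C + 1×D: time 26, value 104
- 1×B + 3×C + 1×D: time 24, value 99
- 1×A + 1×B + 1×D: time 24, value 96
- 1×B + 2×C + 1×D: time 22, value 91
Best: 104 marks.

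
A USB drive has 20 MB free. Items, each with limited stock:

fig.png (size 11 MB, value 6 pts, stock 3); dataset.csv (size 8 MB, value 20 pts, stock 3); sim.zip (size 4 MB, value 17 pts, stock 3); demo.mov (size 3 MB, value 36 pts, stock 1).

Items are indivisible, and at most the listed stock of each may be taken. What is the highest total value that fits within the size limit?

90 pts

Top feasible selections:
- 1×dataset.csv + 2×sim.zip + 1×demo.mov: size 19, value 90
- 3×sim.zip + 1×demo.mov: size 15, value 87
- 2×dataset.csv + 1×demo.mov: size 19, value 76
Best: 90 pts.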